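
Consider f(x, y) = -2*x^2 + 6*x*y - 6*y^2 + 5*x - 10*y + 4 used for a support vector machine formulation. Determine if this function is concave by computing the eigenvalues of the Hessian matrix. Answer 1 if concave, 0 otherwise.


The Hessian of f(x,y) = -2*x^2 + 6*x*y - 6*y^2 + 5*x - 10*y + 4 is:
H = [[-4, 6], [6, -12]]
Trace = -4 - 12 = -16
Determinant = -4*-12 - (6)^2 = 12
Discriminant = (-16)^2 - 4*12 = 208.0
Eigenvalues: lambda_1 = -15.2111, lambda_2 = -0.7889
The function is concave.

1


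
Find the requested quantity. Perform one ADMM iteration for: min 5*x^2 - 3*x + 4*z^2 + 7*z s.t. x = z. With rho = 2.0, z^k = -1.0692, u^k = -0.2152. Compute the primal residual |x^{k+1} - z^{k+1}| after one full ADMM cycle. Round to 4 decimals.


ADMM iteration with rho = 2.0, z^k = -1.0692, u^k = -0.2152
Step 1: x-update.
Minimize 5*x^2 - 3*x + (2.0/2)*(x + 1.0692 - 0.2152)^2
FOC: (2*5 + 2.0)*x = 3 + 2.0*(-1.0692 + 0.2152)
x^{k+1} = 0.1077
Step 2: z-update.
Minimize 4*z^2 + 7*z + (2.0/2)*(0.1077 - z - 0.2152)^2
FOC: (2*4 + 2.0)*z = -7 + 2.0*(0.1077 - 0.2152)
z^{k+1} = -0.7215
Step 3: u-update.
u^{k+1} = -0.2152 + 0.1077 + 0.7215 = 0.614
Step 4: Primal residual = |0.1077 + 0.7215| = 0.8292


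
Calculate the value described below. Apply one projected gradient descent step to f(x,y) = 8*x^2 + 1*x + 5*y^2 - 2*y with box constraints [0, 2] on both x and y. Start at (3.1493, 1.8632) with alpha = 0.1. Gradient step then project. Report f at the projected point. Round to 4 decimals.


Step 1: Compute gradient at (3.1493, 1.8632).
grad_x = 2*8*3.1493 + 1 = 51.3888
grad_y = 2*5*1.8632 - 2 = 16.632
Step 2: Gradient step.
x_raw = 3.1493 - 0.1*51.3888 = -1.9896
y_raw = 1.8632 - 0.1*16.632 = 0.2
Step 3: Project onto [0, 2].
x_proj = clip(-1.9896) = 0.0
y_proj = clip(0.2) = 0.2
Step 4: Evaluate f.
f(0.0, 0.2) = -0.2


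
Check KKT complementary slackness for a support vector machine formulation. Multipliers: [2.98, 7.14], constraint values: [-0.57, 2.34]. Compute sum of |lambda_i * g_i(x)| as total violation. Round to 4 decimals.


KKT complementary slackness check:
lambda_1 * g_1 = 2.98 * -0.57 = -1.6986
lambda_2 * g_2 = 7.14 * 2.34 = 16.7076
Total violation = 1.6986 + 16.7076 = 18.4062


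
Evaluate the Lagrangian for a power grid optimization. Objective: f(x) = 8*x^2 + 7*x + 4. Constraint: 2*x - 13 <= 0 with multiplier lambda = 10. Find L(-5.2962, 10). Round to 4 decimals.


Step 1: Evaluate f(x).
f(-5.2962) = 8*(-5.2962)^2 + 7*(-5.2962) + 4 = 191.3245
Step 2: Evaluate g(x).
g(-5.2962) = 2*-5.2962 - 13 = -23.5924
Step 3: Compute Lagrangian.
L = 191.3245 + 10*-23.5924 = -44.5995


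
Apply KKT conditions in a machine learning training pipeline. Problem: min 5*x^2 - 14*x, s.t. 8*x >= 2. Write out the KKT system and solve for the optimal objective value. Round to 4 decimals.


Step 1: Try lambda = 0 (constraint inactive).
Stationarity: 2*5*x - 14 = 0
x* = 14/(2*5) = 1.4
Check constraint: 8*1.4 = 11.2 >= 2 -- satisfied.
Step 2: Compute optimal value.
f(x*) = 5*1.4^2 - 14*1.4 = -9.8


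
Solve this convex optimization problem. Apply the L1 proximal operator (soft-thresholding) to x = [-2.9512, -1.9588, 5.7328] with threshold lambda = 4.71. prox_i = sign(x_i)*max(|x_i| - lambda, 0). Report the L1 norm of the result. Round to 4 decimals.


Soft-thresholding with lambda = 4.71:
prox(-2.9512) = sign(-2.9512)*max(|-2.9512| - 4.71, 0) = 0.0
prox(-1.9588) = sign(-1.9588)*max(|-1.9588| - 4.71, 0) = 0.0
prox(5.7328) = sign(5.7328)*max(|5.7328| - 4.71, 0) = 1.0228
prox(x) = [0.0, 0.0, 1.0228]
||prox(x)||_1 = 0.0 + 0.0 + 1.0228 = 1.0228


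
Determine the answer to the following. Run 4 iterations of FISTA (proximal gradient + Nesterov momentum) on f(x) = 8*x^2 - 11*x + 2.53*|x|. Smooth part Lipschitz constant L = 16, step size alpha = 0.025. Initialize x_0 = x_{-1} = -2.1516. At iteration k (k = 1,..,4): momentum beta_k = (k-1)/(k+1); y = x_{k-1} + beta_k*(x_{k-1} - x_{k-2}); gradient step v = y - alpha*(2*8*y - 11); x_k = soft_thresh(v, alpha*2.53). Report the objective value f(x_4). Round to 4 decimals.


FISTA on f(x) = 8*x^2 - 11*x + 2.53*|x|
L = 16, alpha = 0.025
Iteration 1: beta = 0.0, y = -2.1516 + 0.0*(-2.1516 + 2.1516) = -2.1516
  grad(y) = -45.4256, v = y - alpha*grad = -1.016
  prox(v) = soft_thresh(-1.016, 0.0633) = -0.9527
Iteration 2: beta = 0.3333, y = -0.9527 + 0.3333*(-0.9527 + 2.1516) = -0.5531
  grad(y) = -19.8493, v = y - alpha*grad = -0.0568
  prox(v) = soft_thresh(-0.0568, 0.0633) = 0.0
Iteration 3: beta = 0.5, y = 0.0 + 0.5*(0.0 + 0.9527) = 0.4764
  grad(y) = -3.3783, v = y - alpha*grad = 0.5608
  prox(v) = soft_thresh(0.5608, 0.0633) = 0.4976
Iteration 4: beta = 0.6, y = 0.4976 + 0.6*(0.4976 - 0.0) = 0.7961
  grad(y) = 1.7376, v = y - alpha*grad = 0.7527
  prox(v) = soft_thresh(0.7527, 0.0633) = 0.6894
f(x_4) = 8*0.6894^2 - 11*0.6894 + 2.53*|0.6894| = -2.037


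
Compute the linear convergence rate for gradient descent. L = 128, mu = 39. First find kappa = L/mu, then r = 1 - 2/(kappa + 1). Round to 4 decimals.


Step 1: Compute the condition number.
kappa = L/mu = 128/39 = 3.2821
Step 2: Compute the convergence rate.
r = 1 - 2/(kappa + 1) = 1 - 2*mu/(L + mu) = (L - mu)/(L + mu) = 89/167 = 0.5329


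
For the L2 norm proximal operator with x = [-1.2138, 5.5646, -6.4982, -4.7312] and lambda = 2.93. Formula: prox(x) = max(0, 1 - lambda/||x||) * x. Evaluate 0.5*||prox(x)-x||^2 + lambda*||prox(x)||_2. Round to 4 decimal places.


Step 1: Compute ||x||.
||x|| = 9.8513
Step 2: Compute scaling factor.
scale = max(0, 1 - 2.93/9.8513) = 0.7026
Step 3: prox(x) = [-0.8528, 3.9096, -4.5655, -3.324]
||prox(x)|| = 6.9213
Step 4: Proximal objective.
0.5*||prox-x||^2 = 4.2925
lambda*||prox|| = 20.2794
Total = 24.572


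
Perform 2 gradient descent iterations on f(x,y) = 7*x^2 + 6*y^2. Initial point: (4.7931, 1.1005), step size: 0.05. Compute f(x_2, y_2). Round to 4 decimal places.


Gradient descent on f(x,y) = 7*x^2 + 6*y^2.
Starting point: (4.7931, 1.1005), alpha = 0.05
Step 1: grad_x = 2*7*4.7931 = 67.1034, grad_y = 2*6*1.1005 = 13.206
  x_1 = 4.7931 - 0.05*67.1034 = 1.4379
  y_1 = 1.1005 - 0.05*13.206 = 0.4402
Step 2: grad_x = 2*7*1.4379 = 20.131, grad_y = 2*6*0.4402 = 5.2824
  x_2 = 1.4379 - 0.05*20.131 = 0.4314
  y_2 = 0.4402 - 0.05*5.2824 = 0.1761
f(0.4314, 0.1761) = 7*0.4314^2 + 6*0.1761^2 = 1.4886


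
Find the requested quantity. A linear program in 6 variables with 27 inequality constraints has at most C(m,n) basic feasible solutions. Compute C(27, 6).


Each vertex corresponds to some choice of n active constraints out of m, so the number of vertices is at most C(m, n) = m! / (n!(m-n)!).
m = 27, n = 6
Numerator: 27 * 26 * 25 * 24 * 23 * 22
Denominator: 6! = 720
C(27, 6) = 296010


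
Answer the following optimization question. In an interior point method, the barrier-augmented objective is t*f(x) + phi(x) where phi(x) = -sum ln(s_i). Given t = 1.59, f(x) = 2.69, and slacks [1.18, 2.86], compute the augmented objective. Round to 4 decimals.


Step 1: Compute log-barrier.
ln values: [0.1655, 1.0508]
phi = -(0.1655 + 1.0508) = -1.2163
Step 2: Compute augmented objective.
t*f(x) = 1.59*2.69 = 4.2771
Total = 4.2771 - 1.2163 = 3.0608


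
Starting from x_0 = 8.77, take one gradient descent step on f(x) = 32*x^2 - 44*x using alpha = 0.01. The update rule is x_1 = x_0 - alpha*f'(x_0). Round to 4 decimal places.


We compute the gradient at x_0 and apply the update.
f'(x) = 64*x - 44
f'(8.77) = 64*8.77 - 44 = 517.28
x_1 = 8.77 - 0.01*517.28 = 3.5972


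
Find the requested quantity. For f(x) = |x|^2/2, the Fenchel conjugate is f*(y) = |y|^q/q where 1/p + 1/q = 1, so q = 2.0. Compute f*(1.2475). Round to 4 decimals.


The conjugate exponent q satisfies 1/p + 1/q = 1.
p = 2, so q = 2/(2 - 1) = 2.0
|y|^q = 1.2475^2.0 = 1.5563
f*(1.2475) = 1.5563 / 2.0 = 0.7781


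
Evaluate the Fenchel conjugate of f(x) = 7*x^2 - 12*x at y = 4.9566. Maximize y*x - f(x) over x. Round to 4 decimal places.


f*(y) = sup_x {y*x - a*x^2 - b*x} = sup_x {(y-b)*x - a*x^2}
FOC: (y - b) - 2a*x = 0 => x* = (y - b)/(2a)
x* = (4.9566 + 12)/(2*7) = 1.2112
f*(4.9566) = (y-b)^2/(4a) = (4.9566 + 12)^2/(4*7)
= 287.5263/28 = 10.2688


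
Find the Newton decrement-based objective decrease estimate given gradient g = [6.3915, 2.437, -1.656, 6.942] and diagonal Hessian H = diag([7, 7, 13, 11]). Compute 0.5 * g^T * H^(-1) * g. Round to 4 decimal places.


Step 1: H is diagonal, so H^(-1) * g = [0.9131, 0.3481, -0.1274, 0.6311].
Step 2: g^T H^(-1) g = sum_i g_i^2 / H_ii
  = (6.3915)^2/7 + (2.437)^2/7 + (-1.656)^2/13 + (6.942)^2/11
  = 5.8359 + 0.8484 + 0.2109 + 4.381 = 11.2763
Step 3: Objective decrease = 0.5 * g^T H^(-1) g = 5.6382


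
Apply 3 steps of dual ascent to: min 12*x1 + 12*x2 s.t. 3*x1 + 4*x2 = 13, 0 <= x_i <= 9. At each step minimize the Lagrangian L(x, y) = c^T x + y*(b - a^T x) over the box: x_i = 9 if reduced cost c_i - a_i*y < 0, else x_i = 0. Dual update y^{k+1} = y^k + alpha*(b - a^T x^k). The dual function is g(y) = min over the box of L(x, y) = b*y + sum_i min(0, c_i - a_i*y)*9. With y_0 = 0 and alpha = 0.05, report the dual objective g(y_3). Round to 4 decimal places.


Dual ascent for LP: min 12*x1 + 12*x2, 3*x1 + 4*x2 = 13, 0 <= x_i <= 9
Step 1: y^k = 0.0, reduced costs: (12.0, 12.0)
  x^k = (0.0, 0.0), subgradient = b - a^T x = 13.0
  y^{k+1} = 0.0 + 0.05*13.0 = 0.65
Step 2: y^k = 0.65, reduced costs: (10.05, 9.4)
  x^k = (0.0, 0.0), subgradient = b - a^T x = 13.0
  y^{k+1} = 0.65 + 0.05*13.0 = 1.3
Step 3: y^k = 1.3, reduced costs: (8.1, 6.8)
  x^k = (0.0, 0.0), subgradient = b - a^T x = 13.0
  y^{k+1} = 1.3 + 0.05*13.0 = 1.95
Dual objective at y_3 = 1.95: reduced costs (6.15, 4.2), box minimizer x = (0.0, 0.0)
g(y_3) = b*y + (c1 - a1*y)*x1 + (c2 - a2*y)*x2 = 13*1.95 + 6.15*0.0 + 4.2*0.0 = 25.35 + 0.0 + 0.0 = 25.35


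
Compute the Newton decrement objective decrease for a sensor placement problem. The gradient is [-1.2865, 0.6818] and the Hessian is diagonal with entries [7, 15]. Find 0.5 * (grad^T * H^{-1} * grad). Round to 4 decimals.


Step 1: H is diagonal, so H^(-1) * g = [-0.1838, 0.0455].
Step 2: g^T H^(-1) g = sum_i g_i^2 / H_ii
  = (-1.2865)^2/7 + (0.6818)^2/15
  = 0.2364 + 0.031 = 0.2674
Step 3: Objective decrease = 0.5 * g^T H^(-1) g = 0.1337


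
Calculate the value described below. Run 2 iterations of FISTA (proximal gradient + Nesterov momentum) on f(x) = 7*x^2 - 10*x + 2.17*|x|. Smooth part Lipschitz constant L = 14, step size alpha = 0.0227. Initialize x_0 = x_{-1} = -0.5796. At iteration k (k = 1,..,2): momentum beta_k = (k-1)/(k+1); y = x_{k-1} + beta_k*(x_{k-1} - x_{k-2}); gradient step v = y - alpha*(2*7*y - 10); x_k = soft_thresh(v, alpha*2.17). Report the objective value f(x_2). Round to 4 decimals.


FISTA on f(x) = 7*x^2 - 10*x + 2.17*|x|
L = 14, alpha = 0.0227
Iteration 1: beta = 0.0, y = -0.5796 + 0.0*(-0.5796 + 0.5796) = -0.5796
  grad(y) = -18.1144, v = y - alpha*grad = -0.1684
  prox(v) = soft_thresh(-0.1684, 0.0493) = -0.1191
Iteration 2: beta = 0.3333, y = -0.1191 + 0.3333*(-0.1191 + 0.5796) = 0.0343
  grad(y) = -9.5192, v = y - alpha*grad = 0.2504
  prox(v) = soft_thresh(0.2504, 0.0493) = 0.2012
f(x_2) = 7*0.2012^2 - 10*0.2012 + 2.17*|0.2012| = -1.2919


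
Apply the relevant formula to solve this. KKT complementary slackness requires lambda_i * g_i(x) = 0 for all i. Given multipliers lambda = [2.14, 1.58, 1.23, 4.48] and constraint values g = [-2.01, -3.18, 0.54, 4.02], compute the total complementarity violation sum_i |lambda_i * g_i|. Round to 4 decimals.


KKT complementary slackness check:
lambda_1 * g_1 = 2.14 * -2.01 = -4.3014
lambda_2 * g_2 = 1.58 * -3.18 = -5.0244
lambda_3 * g_3 = 1.23 * 0.54 = 0.6642
lambda_4 * g_4 = 4.48 * 4.02 = 18.0096
Total violation = 4.3014 + 5.0244 + 0.6642 + 18.0096 = 27.9996


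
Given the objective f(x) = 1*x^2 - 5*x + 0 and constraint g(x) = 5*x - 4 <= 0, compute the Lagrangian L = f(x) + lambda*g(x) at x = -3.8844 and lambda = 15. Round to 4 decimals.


Step 1: Evaluate f(x).
f(-3.8844) = 1*(-3.8844)^2 - 5*(-3.8844) + 0 = 34.5106
Step 2: Evaluate g(x).
g(-3.8844) = 5*-3.8844 - 4 = -23.422
Step 3: Compute Lagrangian.
L = 34.5106 + 15*-23.422 = -316.8194


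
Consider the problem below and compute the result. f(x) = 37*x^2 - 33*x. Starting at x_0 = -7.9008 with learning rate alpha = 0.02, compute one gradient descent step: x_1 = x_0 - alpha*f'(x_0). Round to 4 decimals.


We compute the gradient at x_0 and apply the update.
f'(x) = 74*x - 33
f'(-7.9008) = 74*-7.9008 - 33 = -617.6592
x_1 = -7.9008 - 0.02*-617.6592 = 4.4524


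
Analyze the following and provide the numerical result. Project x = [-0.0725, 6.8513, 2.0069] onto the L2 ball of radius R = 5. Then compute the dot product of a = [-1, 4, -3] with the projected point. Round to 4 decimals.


Step 1: Compute ||x|| (intermediates to 6 decimals).
||x|| = sqrt((-0.0725)^2 + 6.8513^2 + 2.0069^2) = 7.139553
Step 2: Project.
Since ||x|| > R, scale = R/||x|| = 5/7.139553 = 0.700324, proj(x) = scale * x
proj(x) = [-0.050773, 4.79813, 1.40548]
Step 3: Dot product.
a^T * proj(x) = -1*(-0.050773) + 4*4.79813 - 3*1.40548 = 15.0269


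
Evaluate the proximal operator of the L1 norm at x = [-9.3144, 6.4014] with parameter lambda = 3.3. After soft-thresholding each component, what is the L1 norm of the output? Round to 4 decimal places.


Soft-thresholding with lambda = 3.3:
prox(-9.3144) = sign(-9.3144)*max(|-9.3144| - 3.3, 0) = -6.0144
prox(6.4014) = sign(6.4014)*max(|6.4014| - 3.3, 0) = 3.1014
prox(x) = [-6.0144, 3.1014]
||prox(x)||_1 = 6.0144 + 3.1014 = 9.1158


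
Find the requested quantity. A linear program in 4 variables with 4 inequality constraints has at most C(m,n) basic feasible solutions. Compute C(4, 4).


Each vertex corresponds to some choice of n active constraints out of m, so the number of vertices is at most C(m, n) = m! / (n!(m-n)!).
m = 4, n = 4
Numerator: 4 * 3 * 2 * 1
Denominator: 4! = 24
C(4, 4) = 1


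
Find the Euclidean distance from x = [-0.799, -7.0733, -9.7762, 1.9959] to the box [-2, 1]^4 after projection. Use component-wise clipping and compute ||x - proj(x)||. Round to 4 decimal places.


Project each component onto [-2, 1].
clip(-0.799) = -0.799, clip(-7.0733) = -2.0, clip(-9.7762) = -2.0, clip(1.9959) = 1.0
Projection = [-0.799, -2.0, -2.0, 1.0]
Squared diffs: [0.0, 25.7384, 60.4693, 0.9918]
Distance = sqrt(87.1995) = 9.3381


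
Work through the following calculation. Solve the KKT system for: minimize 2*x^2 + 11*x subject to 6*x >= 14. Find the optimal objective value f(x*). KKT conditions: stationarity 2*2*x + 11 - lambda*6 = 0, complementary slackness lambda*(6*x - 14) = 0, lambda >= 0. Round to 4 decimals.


Step 1: Try lambda = 0 (constraint inactive).
x_unc = -11/(2*2) = -2.75
Check: 6*-2.75 = -16.5 < 14 -- violated!
Step 2: Constraint must be active: 6*x = 14
x* = 14/6 = 7/3 = 2.3333 (rounded; the exact value 7/3 is used below)
lambda = (2*2*(7/3) + 11)/6 = 3.3889
Step 3: Compute optimal value.
f(x*) = 2*(7/3)^2 + 11*(7/3) = 36.5556


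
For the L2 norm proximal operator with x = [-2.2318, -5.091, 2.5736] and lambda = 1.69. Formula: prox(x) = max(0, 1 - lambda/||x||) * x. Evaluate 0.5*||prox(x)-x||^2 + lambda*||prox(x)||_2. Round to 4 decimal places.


Step 1: Compute ||x||.
||x|| = 6.1256
Step 2: Compute scaling factor.
scale = max(0, 1 - 1.69/6.1256) = 0.7241
Step 3: prox(x) = [-1.6161, -3.6864, 1.8636]
||prox(x)|| = 4.4356
Step 4: Proximal objective.
0.5*||prox-x||^2 = 1.4281
lambda*||prox|| = 7.4962
Total = 8.9242


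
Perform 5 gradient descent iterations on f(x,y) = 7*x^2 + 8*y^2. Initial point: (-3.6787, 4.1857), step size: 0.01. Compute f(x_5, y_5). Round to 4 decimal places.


Gradient descent on f(x,y) = 7*x^2 + 8*y^2.
Starting point: (-3.6787, 4.1857), alpha = 0.01
Step 1: grad_x = 2*7*-3.6787 = -51.5018, grad_y = 2*8*4.1857 = 66.9712
  x_1 = -3.6787 - 0.01*-51.5018 = -3.1637
  y_1 = 4.1857 - 0.01*66.9712 = 3.516
Step 2: grad_x = 2*7*-3.1637 = -44.2915, grad_y = 2*8*3.516 = 56.2558
  x_2 = -3.1637 - 0.01*-44.2915 = -2.7208
  y_2 = 3.516 - 0.01*56.2558 = 2.9534
Step 3: grad_x = 2*7*-2.7208 = -38.0907, grad_y = 2*8*2.9534 = 47.2549
  x_3 = -2.7208 - 0.01*-38.0907 = -2.3399
  y_3 = 2.9534 - 0.01*47.2549 = 2.4809
Step 4: grad_x = 2*7*-2.3399 = -32.758, grad_y = 2*8*2.4809 = 39.6941
  x_4 = -2.3399 - 0.01*-32.758 = -2.0123
  y_4 = 2.4809 - 0.01*39.6941 = 2.0839
Step 5: grad_x = 2*7*-2.0123 = -28.1719, grad_y = 2*8*2.0839 = 33.343
  x_5 = -2.0123 - 0.01*-28.1719 = -1.7306
  y_5 = 2.0839 - 0.01*33.343 = 1.7505
f(-1.7306, 1.7505) = 7*(-1.7306)^2 + 8*1.7505^2 = 45.4781


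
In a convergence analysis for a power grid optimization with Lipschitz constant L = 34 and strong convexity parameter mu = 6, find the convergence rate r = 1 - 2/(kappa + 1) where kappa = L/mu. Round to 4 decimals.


Step 1: Compute the condition number.
kappa = L/mu = 34/6 = 5.6667
Step 2: Compute the convergence rate.
r = 1 - 2/(kappa + 1) = 1 - 2*mu/(L + mu) = (L - mu)/(L + mu) = 28/40 = 0.7


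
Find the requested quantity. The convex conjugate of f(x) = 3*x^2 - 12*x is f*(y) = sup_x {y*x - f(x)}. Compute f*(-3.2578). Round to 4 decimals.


f*(y) = sup_x {y*x - a*x^2 - b*x} = sup_x {(y-b)*x - a*x^2}
FOC: (y - b) - 2a*x = 0 => x* = (y - b)/(2a)
x* = (-3.2578 + 12)/(2*3) = 1.457
f*(-3.2578) = (y-b)^2/(4a) = (-3.2578 + 12)^2/(4*3)
= 76.4261/12 = 6.3688


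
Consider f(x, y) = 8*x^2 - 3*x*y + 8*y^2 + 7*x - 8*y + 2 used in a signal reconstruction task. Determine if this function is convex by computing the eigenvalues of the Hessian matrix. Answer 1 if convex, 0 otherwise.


The Hessian of f(x,y) = 8*x^2 - 3*x*y + 8*y^2 + 7*x - 8*y + 2 is:
H = [[16, -3], [-3, 16]]
Trace = 16 + 16 = 32
Determinant = 16*16 - (-3)^2 = 247
Discriminant = (32)^2 - 4*247 = 36.0
Eigenvalues: lambda_1 = 13.0, lambda_2 = 19.0
The function is convex.

1


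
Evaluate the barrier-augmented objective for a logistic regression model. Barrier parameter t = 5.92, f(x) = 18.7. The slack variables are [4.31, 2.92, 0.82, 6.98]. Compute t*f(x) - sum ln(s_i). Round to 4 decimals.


Step 1: Compute log-barrier.
ln values: [1.4609, 1.0716, -0.1985, 1.943]
phi = -(1.4609 + 1.0716 - 0.1985 + 1.943) = -4.2771
Step 2: Compute augmented objective.
t*f(x) = 5.92*18.7 = 110.704
Total = 110.704 - 4.2771 = 106.4269


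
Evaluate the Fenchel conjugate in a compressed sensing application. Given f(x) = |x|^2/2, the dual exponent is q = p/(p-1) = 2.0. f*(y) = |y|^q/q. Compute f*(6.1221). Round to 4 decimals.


The conjugate exponent q satisfies 1/p + 1/q = 1.
p = 2, so q = 2/(2 - 1) = 2.0
|y|^q = 6.1221^2.0 = 37.4801
f*(6.1221) = 37.4801 / 2.0 = 18.7401


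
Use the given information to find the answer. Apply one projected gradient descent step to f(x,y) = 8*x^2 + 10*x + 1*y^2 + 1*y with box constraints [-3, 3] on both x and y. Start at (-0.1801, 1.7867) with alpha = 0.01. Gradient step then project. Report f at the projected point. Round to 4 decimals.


Step 1: Compute gradient at (-0.1801, 1.7867).
grad_x = 2*8*-0.1801 + 10 = 7.1184
grad_y = 2*1*1.7867 + 1 = 4.5734
Step 2: Gradient step.
x_raw = -0.1801 - 0.01*7.1184 = -0.2513
y_raw = 1.7867 - 0.01*4.5734 = 1.741
Step 3: Project onto [-3, 3].
x_proj = clip(-0.2513) = -0.2513
y_proj = clip(1.741) = 1.741
Step 4: Evaluate f.
f(-0.2513, 1.741) = 2.7642


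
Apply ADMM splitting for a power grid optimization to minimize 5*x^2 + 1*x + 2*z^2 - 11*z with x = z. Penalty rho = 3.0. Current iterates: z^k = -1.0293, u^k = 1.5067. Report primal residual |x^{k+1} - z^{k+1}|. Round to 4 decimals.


ADMM iteration with rho = 3.0, z^k = -1.0293, u^k = 1.5067
Step 1: x-update.
Minimize 5*x^2 + 1*x + (3.0/2)*(x + 1.0293 + 1.5067)^2
FOC: (2*5 + 3.0)*x = -1 + 3.0*(-1.0293 - 1.5067)
x^{k+1} = -0.6622
Step 2: z-update.
Minimize 2*z^2 - 11*z + (3.0/2)*(-0.6622 - z + 1.5067)^2
FOC: (2*2 + 3.0)*z = 11 + 3.0*(-0.6622 + 1.5067)
z^{k+1} = 1.9334
Step 3: u-update.
u^{k+1} = 1.5067 - 0.6622 - 1.9334 = -1.0888
Step 4: Primal residual = |-0.6622 - 1.9334| = 2.5955


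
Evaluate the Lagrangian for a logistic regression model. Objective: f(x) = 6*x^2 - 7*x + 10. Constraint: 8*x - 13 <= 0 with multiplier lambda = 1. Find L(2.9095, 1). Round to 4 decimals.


Step 1: Evaluate f(x).
f(2.9095) = 6*2.9095^2 - 7*2.9095 + 10 = 40.4246
Step 2: Evaluate g(x).
g(2.9095) = 8*2.9095 - 13 = 10.276
Step 3: Compute Lagrangian.
L = 40.4246 + 1*10.276 = 50.7006


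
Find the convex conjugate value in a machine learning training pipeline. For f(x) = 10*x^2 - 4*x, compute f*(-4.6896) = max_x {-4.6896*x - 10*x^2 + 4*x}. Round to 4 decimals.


f*(y) = sup_x {y*x - a*x^2 - b*x} = sup_x {(y-b)*x - a*x^2}
FOC: (y - b) - 2a*x = 0 => x* = (y - b)/(2a)
x* = (-4.6896 + 4)/(2*10) = -0.0345
f*(-4.6896) = (y-b)^2/(4a) = (-4.6896 + 4)^2/(4*10)
= 0.4755/40 = 0.0119


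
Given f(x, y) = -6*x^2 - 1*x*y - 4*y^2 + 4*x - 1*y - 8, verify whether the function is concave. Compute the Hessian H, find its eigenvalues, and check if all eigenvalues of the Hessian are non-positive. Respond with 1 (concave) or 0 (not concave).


The Hessian of f(x,y) = -6*x^2 - 1*x*y - 4*y^2 + 4*x - 1*y - 8 is:
H = [[-12, -1], [-1, -8]]
Trace = -12 - 8 = -20
Determinant = -12*-8 - (-1)^2 = 95
Discriminant = (-20)^2 - 4*95 = 20.0
Eigenvalues: lambda_1 = -12.2361, lambda_2 = -7.7639
The function is concave.

1


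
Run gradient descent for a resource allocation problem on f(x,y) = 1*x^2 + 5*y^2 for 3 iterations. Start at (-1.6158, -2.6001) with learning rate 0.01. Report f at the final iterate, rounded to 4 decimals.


Gradient descent on f(x,y) = 1*x^2 + 5*y^2.
Starting point: (-1.6158, -2.6001), alpha = 0.01
Step 1: grad_x = 2*1*-1.6158 = -3.2316, grad_y = 2*5*-2.6001 = -26.001
  x_1 = -1.6158 - 0.01*-3.2316 = -1.5835
  y_1 = -2.6001 - 0.01*-26.001 = -2.3401
Step 2: grad_x = 2*1*-1.5835 = -3.167, grad_y = 2*5*-2.3401 = -23.4009
  x_2 = -1.5835 - 0.01*-3.167 = -1.5518
  y_2 = -2.3401 - 0.01*-23.4009 = -2.1061
Step 3: grad_x = 2*1*-1.5518 = -3.1036, grad_y = 2*5*-2.1061 = -21.0608
  x_3 = -1.5518 - 0.01*-3.1036 = -1.5208
  y_3 = -2.1061 - 0.01*-21.0608 = -1.8955
f(-1.5208, -1.8955) = 1*(-1.5208)^2 + 5*(-1.8955)^2 = 20.2769


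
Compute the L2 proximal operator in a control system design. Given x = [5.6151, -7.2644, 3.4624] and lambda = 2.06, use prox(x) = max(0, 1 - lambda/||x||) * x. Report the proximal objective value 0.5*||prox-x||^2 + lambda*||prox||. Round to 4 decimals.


Step 1: Compute ||x||.
||x|| = 9.8127
Step 2: Compute scaling factor.
scale = max(0, 1 - 2.06/9.8127) = 0.7901
Step 3: prox(x) = [4.4363, -5.7394, 2.7355]
||prox(x)|| = 7.7527
Step 4: Proximal objective.
0.5*||prox-x||^2 = 2.1218
lambda*||prox|| = 15.9706
Total = 18.0924


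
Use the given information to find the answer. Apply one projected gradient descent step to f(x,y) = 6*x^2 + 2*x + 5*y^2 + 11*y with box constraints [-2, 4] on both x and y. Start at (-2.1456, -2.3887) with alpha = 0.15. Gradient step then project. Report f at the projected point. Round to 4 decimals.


Step 1: Compute gradient at (-2.1456, -2.3887).
grad_x = 2*6*-2.1456 + 2 = -23.7472
grad_y = 2*5*-2.3887 + 11 = -12.887
Step 2: Gradient step.
x_raw = -2.1456 - 0.15*-23.7472 = 1.4165
y_raw = -2.3887 - 0.15*-12.887 = -0.4557
Step 3: Project onto [-2, 4].
x_proj = clip(1.4165) = 1.4165
y_proj = clip(-0.4557) = -0.4557
Step 4: Evaluate f.
f(1.4165, -0.4557) = 10.8974


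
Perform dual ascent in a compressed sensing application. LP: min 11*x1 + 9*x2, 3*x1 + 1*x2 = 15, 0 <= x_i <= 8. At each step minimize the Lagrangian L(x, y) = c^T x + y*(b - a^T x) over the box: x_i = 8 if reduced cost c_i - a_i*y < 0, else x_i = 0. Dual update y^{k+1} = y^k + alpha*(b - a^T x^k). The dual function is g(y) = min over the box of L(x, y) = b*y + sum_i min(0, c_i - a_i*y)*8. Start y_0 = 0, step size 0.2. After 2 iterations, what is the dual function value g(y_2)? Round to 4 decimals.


Dual ascent for LP: min 11*x1 + 9*x2, 3*x1 + 1*x2 = 15, 0 <= x_i <= 8
Step 1: y^k = 0.0, reduced costs: (11.0, 9.0)
  x^k = (0.0, 0.0), subgradient = b - a^T x = 15.0
  y^{k+1} = 0.0 + 0.2*15.0 = 3.0
Step 2: y^k = 3.0, reduced costs: (2.0, 6.0)
  x^k = (0.0, 0.0), subgradient = b - a^T x = 15.0
  y^{k+1} = 3.0 + 0.2*15.0 = 6.0
Dual objective at y_2 = 6.0: reduced costs (-7.0, 3.0), box minimizer x = (8.0, 0.0)
g(y_2) = b*y + (c1 - a1*y)*x1 + (c2 - a2*y)*x2 = 15*6.0 + (-7.0)*8.0 + 3.0*0.0 = 90.0 - 56.0 + 0.0 = 34.0


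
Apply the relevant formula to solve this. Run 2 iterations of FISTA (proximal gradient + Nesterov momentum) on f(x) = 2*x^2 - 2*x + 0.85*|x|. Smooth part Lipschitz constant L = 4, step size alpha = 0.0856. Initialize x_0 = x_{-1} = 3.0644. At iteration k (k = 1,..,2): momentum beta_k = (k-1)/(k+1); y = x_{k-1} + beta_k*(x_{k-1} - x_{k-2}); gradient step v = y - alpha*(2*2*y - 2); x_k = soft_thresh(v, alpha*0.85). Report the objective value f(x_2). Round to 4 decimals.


FISTA on f(x) = 2*x^2 - 2*x + 0.85*|x|
L = 4, alpha = 0.0856
Iteration 1: beta = 0.0, y = 3.0644 + 0.0*(3.0644 - 3.0644) = 3.0644
  grad(y) = 10.2576, v = y - alpha*grad = 2.1863
  prox(v) = soft_thresh(2.1863, 0.0728) = 2.1136
Iteration 2: beta = 0.3333, y = 2.1136 + 0.3333*(2.1136 - 3.0644) = 1.7967
  grad(y) = 5.1866, v = y - alpha*grad = 1.3527
  prox(v) = soft_thresh(1.3527, 0.0728) = 1.2799
f(x_2) = 2*1.2799^2 - 2*1.2799 + 0.85*|1.2799| = 1.8045


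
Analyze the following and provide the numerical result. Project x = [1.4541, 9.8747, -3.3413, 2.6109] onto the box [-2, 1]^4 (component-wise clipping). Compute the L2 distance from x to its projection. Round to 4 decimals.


Project each component onto [-2, 1].
clip(1.4541) = 1.0, clip(9.8747) = 1.0, clip(-3.3413) = -2.0, clip(2.6109) = 1.0
Projection = [1.0, 1.0, -2.0, 1.0]
Squared diffs: [0.2062, 78.7603, 1.7991, 2.595]
Distance = sqrt(83.3606) = 9.1302


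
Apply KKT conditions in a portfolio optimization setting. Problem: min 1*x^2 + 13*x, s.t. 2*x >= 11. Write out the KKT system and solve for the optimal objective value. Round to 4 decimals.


Step 1: Try lambda = 0 (constraint inactive).
x_unc = -13/(2*1) = -6.5
Check: 2*-6.5 = -13.0 < 11 -- violated!
Step 2: Constraint must be active: 2*x = 11
x* = 11/2 = 5.5
lambda = (2*1*5.5 + 13)/2 = 12.0
Step 3: Compute optimal value.
f(x*) = 1*5.5^2 + 13*5.5 = 101.75


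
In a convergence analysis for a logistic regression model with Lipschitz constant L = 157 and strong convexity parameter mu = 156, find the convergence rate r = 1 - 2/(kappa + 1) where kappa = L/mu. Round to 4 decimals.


Step 1: Compute the condition number.
kappa = L/mu = 157/156 = 1.0064
Step 2: Compute the convergence rate.
r = 1 - 2/(kappa + 1) = 1 - 2*mu/(L + mu) = (L - mu)/(L + mu) = 1/313 = 0.0032


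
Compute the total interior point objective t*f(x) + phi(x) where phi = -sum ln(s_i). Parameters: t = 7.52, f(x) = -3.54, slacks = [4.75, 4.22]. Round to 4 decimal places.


Step 1: Compute log-barrier.
ln values: [1.5581, 1.4398]
phi = -(1.5581 + 1.4398) = -2.998
Step 2: Compute augmented objective.
t*f(x) = 7.52*-3.54 = -26.6208
Total = -26.6208 - 2.998 = -29.6188


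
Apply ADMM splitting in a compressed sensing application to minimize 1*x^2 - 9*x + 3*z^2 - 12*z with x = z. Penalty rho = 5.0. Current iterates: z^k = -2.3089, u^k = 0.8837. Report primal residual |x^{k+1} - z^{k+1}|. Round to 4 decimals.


ADMM iteration with rho = 5.0, z^k = -2.3089, u^k = 0.8837
Step 1: x-update.
Minimize 1*x^2 - 9*x + (5.0/2)*(x + 2.3089 + 0.8837)^2
FOC: (2*1 + 5.0)*x = 9 + 5.0*(-2.3089 - 0.8837)
x^{k+1} = -0.9947
Step 2: z-update.
Minimize 3*z^2 - 12*z + (5.0/2)*(-0.9947 - z + 0.8837)^2
FOC: (2*3 + 5.0)*z = 12 + 5.0*(-0.9947 + 0.8837)
z^{k+1} = 1.0404
Step 3: u-update.
u^{k+1} = 0.8837 - 0.9947 - 1.0404 = -1.1515
Step 4: Primal residual = |-0.9947 - 1.0404| = 2.0352


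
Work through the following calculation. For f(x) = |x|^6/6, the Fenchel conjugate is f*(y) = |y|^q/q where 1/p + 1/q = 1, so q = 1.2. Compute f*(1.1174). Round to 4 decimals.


The conjugate exponent q satisfies 1/p + 1/q = 1.
p = 6, so q = 6/(6 - 1) = 1.2
|y|^q = 1.1174^1.2 = 1.1425
f*(1.1174) = 1.1425 / 1.2 = 0.9521


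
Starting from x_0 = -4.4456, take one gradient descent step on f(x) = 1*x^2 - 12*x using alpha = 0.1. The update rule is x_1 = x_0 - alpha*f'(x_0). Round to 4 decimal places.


We compute the gradient at x_0 and apply the update.
f'(x) = 2*x - 12
f'(-4.4456) = 2*-4.4456 - 12 = -20.8912
x_1 = -4.4456 - 0.1*-20.8912 = -2.3565


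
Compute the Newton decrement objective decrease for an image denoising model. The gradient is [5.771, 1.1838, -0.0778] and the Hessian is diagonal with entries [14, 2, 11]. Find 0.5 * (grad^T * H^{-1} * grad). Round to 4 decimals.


Step 1: H is diagonal, so H^(-1) * g = [0.4122, 0.5919, -0.0071].
Step 2: g^T H^(-1) g = sum_i g_i^2 / H_ii
  = (5.771)^2/14 + (1.1838)^2/2 + (-0.0778)^2/11
  = 2.3789 + 0.7007 + 0.0006 = 3.0801
Step 3: Objective decrease = 0.5 * g^T H^(-1) g = 1.5401


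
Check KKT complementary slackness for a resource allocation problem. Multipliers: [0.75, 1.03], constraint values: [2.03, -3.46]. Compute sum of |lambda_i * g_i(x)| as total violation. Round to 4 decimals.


KKT complementary slackness check:
lambda_1 * g_1 = 0.75 * 2.03 = 1.5225
lambda_2 * g_2 = 1.03 * -3.46 = -3.5638
Total violation = 1.5225 + 3.5638 = 5.0863


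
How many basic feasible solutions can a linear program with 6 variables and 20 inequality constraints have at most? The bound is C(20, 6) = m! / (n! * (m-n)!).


Each vertex corresponds to some choice of n active constraints out of m, so the number of vertices is at most C(m, n) = m! / (n!(m-n)!).
m = 20, n = 6
Numerator: 20 * 19 * 18 * 17 * 16 * 15
Denominator: 6! = 720
C(20, 6) = 38760


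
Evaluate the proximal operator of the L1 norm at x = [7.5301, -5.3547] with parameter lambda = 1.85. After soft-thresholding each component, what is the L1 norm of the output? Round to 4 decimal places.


Soft-thresholding with lambda = 1.85:
prox(7.5301) = sign(7.5301)*max(|7.5301| - 1.85, 0) = 5.6801
prox(-5.3547) = sign(-5.3547)*max(|-5.3547| - 1.85, 0) = -3.5047
prox(x) = [5.6801, -3.5047]
||prox(x)||_1 = 5.6801 + 3.5047 = 9.1848


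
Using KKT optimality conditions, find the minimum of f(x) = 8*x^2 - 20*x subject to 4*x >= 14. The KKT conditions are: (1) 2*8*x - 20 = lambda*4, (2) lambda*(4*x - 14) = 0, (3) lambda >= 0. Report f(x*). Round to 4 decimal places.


Step 1: Try lambda = 0 (constraint inactive).
x_unc = 20/(2*8) = 1.25
Check: 4*1.25 = 5.0 < 14 -- violated!
Step 2: Constraint must be active: 4*x = 14
x* = 14/4 = 3.5
lambda = (2*8*3.5 - 20)/4 = 9.0
Step 3: Compute optimal value.
f(x*) = 8*3.5^2 - 20*3.5 = 28.0


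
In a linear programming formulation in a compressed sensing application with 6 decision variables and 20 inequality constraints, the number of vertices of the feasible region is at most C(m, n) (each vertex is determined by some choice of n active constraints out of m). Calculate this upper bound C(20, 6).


Each vertex corresponds to some choice of n active constraints out of m, so the number of vertices is at most C(m, n) = m! / (n!(m-n)!).
m = 20, n = 6
Numerator: 20 * 19 * 18 * 17 * 16 * 15
Denominator: 6! = 720
C(20, 6) = 38760


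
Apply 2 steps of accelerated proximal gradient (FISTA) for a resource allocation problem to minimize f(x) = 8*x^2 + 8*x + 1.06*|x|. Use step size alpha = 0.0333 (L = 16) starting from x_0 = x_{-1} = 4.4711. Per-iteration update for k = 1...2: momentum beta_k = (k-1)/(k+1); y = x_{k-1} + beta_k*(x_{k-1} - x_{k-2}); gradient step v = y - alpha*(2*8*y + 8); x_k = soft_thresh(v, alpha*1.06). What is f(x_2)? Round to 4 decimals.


FISTA on f(x) = 8*x^2 + 8*x + 1.06*|x|
L = 16, alpha = 0.0333
Iteration 1: beta = 0.0, y = 4.4711 + 0.0*(4.4711 - 4.4711) = 4.4711
  grad(y) = 79.5376, v = y - alpha*grad = 1.8225
  prox(v) = soft_thresh(1.8225, 0.0353) = 1.7872
Iteration 2: beta = 0.3333, y = 1.7872 + 0.3333*(1.7872 - 4.4711) = 0.8926
  grad(y) = 22.2811, v = y - alpha*grad = 0.1506
  prox(v) = soft_thresh(0.1506, 0.0353) = 0.1153
f(x_2) = 8*0.1153^2 + 8*0.1153 + 1.06*|0.1153| = 1.1511


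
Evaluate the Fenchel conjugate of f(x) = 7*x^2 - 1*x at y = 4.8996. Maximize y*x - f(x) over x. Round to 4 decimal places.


f*(y) = sup_x {y*x - a*x^2 - b*x} = sup_x {(y-b)*x - a*x^2}
FOC: (y - b) - 2a*x = 0 => x* = (y - b)/(2a)
x* = (4.8996 + 1)/(2*7) = 0.4214
f*(4.8996) = (y-b)^2/(4a) = (4.8996 + 1)^2/(4*7)
= 34.8053/28 = 1.243


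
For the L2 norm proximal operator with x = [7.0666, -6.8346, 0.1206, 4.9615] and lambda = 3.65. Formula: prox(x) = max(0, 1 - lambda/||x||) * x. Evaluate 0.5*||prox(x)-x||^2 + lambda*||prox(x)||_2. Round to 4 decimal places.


Step 1: Compute ||x||.
||x|| = 11.0127
Step 2: Compute scaling factor.
scale = max(0, 1 - 3.65/11.0127) = 0.6686
Step 3: prox(x) = [4.7245, -4.5694, 0.0806, 3.3171]
||prox(x)|| = 7.3627
Step 4: Proximal objective.
0.5*||prox-x||^2 = 6.6613
lambda*||prox|| = 26.8739
Total = 33.5351


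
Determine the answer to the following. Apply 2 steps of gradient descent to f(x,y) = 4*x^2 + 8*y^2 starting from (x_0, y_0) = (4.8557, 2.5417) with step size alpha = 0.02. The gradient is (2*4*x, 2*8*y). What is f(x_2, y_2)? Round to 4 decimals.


Gradient descent on f(x,y) = 4*x^2 + 8*y^2.
Starting point: (4.8557, 2.5417), alpha = 0.02
Step 1: grad_x = 2*4*4.8557 = 38.8456, grad_y = 2*8*2.5417 = 40.6672
  x_1 = 4.8557 - 0.02*38.8456 = 4.0788
  y_1 = 2.5417 - 0.02*40.6672 = 1.7284
Step 2: grad_x = 2*4*4.0788 = 32.6303, grad_y = 2*8*1.7284 = 27.6537
  x_2 = 4.0788 - 0.02*32.6303 = 3.4262
  y_2 = 1.7284 - 0.02*27.6537 = 1.1753
f(3.4262, 1.1753) = 4*3.4262^2 + 8*1.1753^2 = 58.0052


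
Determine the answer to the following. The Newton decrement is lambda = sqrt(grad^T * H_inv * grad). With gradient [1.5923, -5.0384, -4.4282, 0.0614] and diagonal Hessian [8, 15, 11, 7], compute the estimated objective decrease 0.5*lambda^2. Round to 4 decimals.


Step 1: H is diagonal, so H^(-1) * g = [0.199, -0.3359, -0.4026, 0.0088].
Step 2: g^T H^(-1) g = sum_i g_i^2 / H_ii
  = (1.5923)^2/8 + (-5.0384)^2/15 + (-4.4282)^2/11 + (0.0614)^2/7
  = 0.3169 + 1.6924 + 1.7826 + 0.0005 = 3.7925
Step 3: Objective decrease = 0.5 * g^T H^(-1) g = 1.8962


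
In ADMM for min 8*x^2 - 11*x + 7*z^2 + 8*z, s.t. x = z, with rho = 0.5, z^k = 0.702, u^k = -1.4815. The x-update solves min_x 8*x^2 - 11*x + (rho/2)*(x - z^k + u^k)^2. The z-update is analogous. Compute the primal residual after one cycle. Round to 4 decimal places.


ADMM iteration with rho = 0.5, z^k = 0.702, u^k = -1.4815
Step 1: x-update.
Minimize 8*x^2 - 11*x + (0.5/2)*(x - 0.702 - 1.4815)^2
FOC: (2*8 + 0.5)*x = 11 + 0.5*(0.702 + 1.4815)
x^{k+1} = 0.7328
Step 2: z-update.
Minimize 7*z^2 + 8*z + (0.5/2)*(0.7328 - z - 1.4815)^2
FOC: (2*7 + 0.5)*z = -8 + 0.5*(0.7328 - 1.4815)
z^{k+1} = -0.5775
Step 3: u-update.
u^{k+1} = -1.4815 + 0.7328 + 0.5775 = -0.1711
Step 4: Primal residual = |0.7328 + 0.5775| = 1.3104


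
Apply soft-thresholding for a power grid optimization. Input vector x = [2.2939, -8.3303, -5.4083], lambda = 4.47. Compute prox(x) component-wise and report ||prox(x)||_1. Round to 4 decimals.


Soft-thresholding with lambda = 4.47:
prox(2.2939) = sign(2.2939)*max(|2.2939| - 4.47, 0) = 0.0
prox(-8.3303) = sign(-8.3303)*max(|-8.3303| - 4.47, 0) = -3.8603
prox(-5.4083) = sign(-5.4083)*max(|-5.4083| - 4.47, 0) = -0.9383
prox(x) = [0.0, -3.8603, -0.9383]
||prox(x)||_1 = 0.0 + 3.8603 + 0.9383 = 4.7986


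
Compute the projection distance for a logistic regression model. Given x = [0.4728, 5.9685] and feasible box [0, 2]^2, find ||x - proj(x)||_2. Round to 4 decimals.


Project each component onto [0, 2].
clip(0.4728) = 0.4728, clip(5.9685) = 2.0
Projection = [0.4728, 2.0]
Squared diffs: [0.0, 15.749]
Distance = sqrt(15.749) = 3.9685


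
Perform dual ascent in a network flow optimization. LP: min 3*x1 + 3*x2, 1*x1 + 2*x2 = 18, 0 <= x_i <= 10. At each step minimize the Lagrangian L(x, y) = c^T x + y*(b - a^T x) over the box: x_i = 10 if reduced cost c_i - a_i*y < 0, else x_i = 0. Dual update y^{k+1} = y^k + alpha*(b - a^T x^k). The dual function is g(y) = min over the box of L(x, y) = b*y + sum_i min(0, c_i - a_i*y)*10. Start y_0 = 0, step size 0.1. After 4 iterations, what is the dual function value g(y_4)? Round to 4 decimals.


Dual ascent for LP: min 3*x1 + 3*x2, 1*x1 + 2*x2 = 18, 0 <= x_i <= 10
Step 1: y^k = 0.0, reduced costs: (3.0, 3.0)
  x^k = (0.0, 0.0), subgradient = b - a^T x = 18.0
  y^{k+1} = 0.0 + 0.1*18.0 = 1.8
Step 2: y^k = 1.8, reduced costs: (1.2, -0.6)
  x^k = (0.0, 10.0), subgradient = b - a^T x = -2.0
  y^{k+1} = 1.8 + 0.1*-2.0 = 1.6
Step 3: y^k = 1.6, reduced costs: (1.4, -0.2)
  x^k = (0.0, 10.0), subgradient = b - a^T x = -2.0
  y^{k+1} = 1.6 + 0.1*-2.0 = 1.4
Step 4: y^k = 1.4, reduced costs: (1.6, 0.2)
  x^k = (0.0, 0.0), subgradient = b - a^T x = 18.0
  y^{k+1} = 1.4 + 0.1*18.0 = 3.2
Dual objective at y_4 = 3.2: reduced costs (-0.2, -3.4), box minimizer x = (10.0, 10.0)
g(y_4) = b*y + (c1 - a1*y)*x1 + (c2 - a2*y)*x2 = 18*3.2 + (-0.2)*10.0 + (-3.4)*10.0 = 57.6 - 2.0 - 34.0 = 21.6


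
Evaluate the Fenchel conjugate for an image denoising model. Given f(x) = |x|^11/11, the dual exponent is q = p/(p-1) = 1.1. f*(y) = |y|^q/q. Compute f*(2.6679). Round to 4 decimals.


The conjugate exponent q satisfies 1/p + 1/q = 1.
p = 11, so q = 11/(11 - 1) = 1.1
|y|^q = 2.6679^1.1 = 2.943
f*(2.6679) = 2.943 / 1.1 = 2.6754


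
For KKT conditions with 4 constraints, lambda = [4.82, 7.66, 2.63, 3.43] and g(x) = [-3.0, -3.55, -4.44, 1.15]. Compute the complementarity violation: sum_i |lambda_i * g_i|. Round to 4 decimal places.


KKT complementary slackness check:
lambda_1 * g_1 = 4.82 * -3.0 = -14.46
lambda_2 * g_2 = 7.66 * -3.55 = -27.193
lambda_3 * g_3 = 2.63 * -4.44 = -11.6772
lambda_4 * g_4 = 3.43 * 1.15 = 3.9445
Total violation = 14.46 + 27.193 + 11.6772 + 3.9445 = 57.2747


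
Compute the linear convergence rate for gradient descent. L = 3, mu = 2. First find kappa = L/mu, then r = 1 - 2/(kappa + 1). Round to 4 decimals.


Step 1: Compute the condition number.
kappa = L/mu = 3/2 = 1.5
Step 2: Compute the convergence rate.
r = 1 - 2/(kappa + 1) = 1 - 2*mu/(L + mu) = (L - mu)/(L + mu) = 1/5 = 0.2


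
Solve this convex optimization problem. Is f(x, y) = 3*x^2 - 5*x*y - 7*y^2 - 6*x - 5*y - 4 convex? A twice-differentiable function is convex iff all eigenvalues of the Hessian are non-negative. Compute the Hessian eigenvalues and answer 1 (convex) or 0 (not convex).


The Hessian of f(x,y) = 3*x^2 - 5*x*y - 7*y^2 - 6*x - 5*y - 4 is:
H = [[6, -5], [-5, -14]]
Trace = 6 - 14 = -8
Determinant = 6*-14 - (-5)^2 = -109
Discriminant = (-8)^2 - 4*-109 = 500.0
Eigenvalues: lambda_1 = -15.1803, lambda_2 = 7.1803
The function is not convex.

0


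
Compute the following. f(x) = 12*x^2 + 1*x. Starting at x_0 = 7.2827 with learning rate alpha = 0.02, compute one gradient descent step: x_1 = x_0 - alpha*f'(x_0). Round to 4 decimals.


We compute the gradient at x_0 and apply the update.
f'(x) = 24*x + 1
f'(7.2827) = 24*7.2827 + 1 = 175.7848
x_1 = 7.2827 - 0.02*175.7848 = 3.767


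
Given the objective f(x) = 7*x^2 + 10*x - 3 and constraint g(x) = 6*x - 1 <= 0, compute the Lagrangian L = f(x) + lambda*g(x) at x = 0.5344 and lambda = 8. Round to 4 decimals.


Step 1: Evaluate f(x).
f(0.5344) = 7*0.5344^2 + 10*0.5344 - 3 = 4.3431
Step 2: Evaluate g(x).
g(0.5344) = 6*0.5344 - 1 = 2.2064
Step 3: Compute Lagrangian.
L = 4.3431 + 8*2.2064 = 21.9943


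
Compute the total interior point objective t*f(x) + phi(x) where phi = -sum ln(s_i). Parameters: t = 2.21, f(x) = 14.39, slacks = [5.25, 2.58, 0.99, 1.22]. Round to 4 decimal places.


Step 1: Compute log-barrier.
ln values: [1.6582, 0.9478, -0.0101, 0.1989]
phi = -(1.6582 + 0.9478 - 0.0101 + 0.1989) = -2.7948
Step 2: Compute augmented objective.
t*f(x) = 2.21*14.39 = 31.8019
Total = 31.8019 - 2.7948 = 29.0071


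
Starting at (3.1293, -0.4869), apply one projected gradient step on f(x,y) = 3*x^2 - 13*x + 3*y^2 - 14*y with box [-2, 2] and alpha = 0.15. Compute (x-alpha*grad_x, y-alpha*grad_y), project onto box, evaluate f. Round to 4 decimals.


Step 1: Compute gradient at (3.1293, -0.4869).
grad_x = 2*3*3.1293 - 13 = 5.7758
grad_y = 2*3*-0.4869 - 14 = -16.9214
Step 2: Gradient step.
x_raw = 3.1293 - 0.15*5.7758 = 2.2629
y_raw = -0.4869 - 0.15*-16.9214 = 2.0513
Step 3: Project onto [-2, 2].
x_proj = clip(2.2629) = 2.0
y_proj = clip(2.0513) = 2.0
Step 4: Evaluate f.
f(2.0, 2.0) = -30.0
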